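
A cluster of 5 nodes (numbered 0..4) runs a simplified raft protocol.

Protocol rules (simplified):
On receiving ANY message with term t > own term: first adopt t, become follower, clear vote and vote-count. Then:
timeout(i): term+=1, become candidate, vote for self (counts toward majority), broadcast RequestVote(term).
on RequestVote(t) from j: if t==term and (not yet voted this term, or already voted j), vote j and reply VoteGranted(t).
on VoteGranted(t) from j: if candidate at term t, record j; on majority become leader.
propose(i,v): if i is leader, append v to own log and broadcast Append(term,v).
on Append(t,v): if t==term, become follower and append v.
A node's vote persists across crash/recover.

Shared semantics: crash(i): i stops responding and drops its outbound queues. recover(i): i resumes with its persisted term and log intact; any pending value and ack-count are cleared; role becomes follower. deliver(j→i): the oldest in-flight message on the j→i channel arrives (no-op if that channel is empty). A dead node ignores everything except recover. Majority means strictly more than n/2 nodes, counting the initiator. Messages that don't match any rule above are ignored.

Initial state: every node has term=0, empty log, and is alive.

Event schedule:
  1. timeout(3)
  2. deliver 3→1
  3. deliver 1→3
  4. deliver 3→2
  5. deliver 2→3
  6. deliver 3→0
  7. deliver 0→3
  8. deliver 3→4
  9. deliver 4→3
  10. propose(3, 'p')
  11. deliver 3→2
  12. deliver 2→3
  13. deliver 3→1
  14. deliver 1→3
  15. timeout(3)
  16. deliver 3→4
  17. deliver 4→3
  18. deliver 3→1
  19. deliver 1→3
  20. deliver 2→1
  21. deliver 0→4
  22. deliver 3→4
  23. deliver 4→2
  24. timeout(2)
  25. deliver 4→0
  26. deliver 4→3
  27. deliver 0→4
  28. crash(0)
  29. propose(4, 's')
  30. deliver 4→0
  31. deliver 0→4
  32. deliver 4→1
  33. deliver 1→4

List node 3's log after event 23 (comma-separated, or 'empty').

e1 timeout(3): 3[cand,t=1,-]
e2 deliver 3→1: 1[foll,t=1,-]
e3 deliver 1→3: ·
e4 deliver 3→2: 2[foll,t=1,-]
e5 deliver 2→3: 3[lead,t=1,-]
e6 deliver 3→0: 0[foll,t=1,-]
e7 deliver 0→3: ·
e8 deliver 3→4: 4[foll,t=1,-]
e9 deliver 4→3: ·
e10 propose(3,'p'): 3[lead,t=1,p]
e11 deliver 3→2: 2[foll,t=1,p]
e12 deliver 2→3: ·
e13 deliver 3→1: 1[foll,t=1,p]
e14 deliver 1→3: ·
e15 timeout(3): 3[cand,t=2,p]
e16 deliver 3→4: 4[foll,t=1,p]
e17 deliver 4→3: ·
e18 deliver 3→1: 1[foll,t=2,p]
e19 deliver 1→3: ·
e20 deliver 2→1: ·
e21 deliver 0→4: ·
e22 deliver 3→4: 4[foll,t=2,p]
e23 deliver 4→2: ·

p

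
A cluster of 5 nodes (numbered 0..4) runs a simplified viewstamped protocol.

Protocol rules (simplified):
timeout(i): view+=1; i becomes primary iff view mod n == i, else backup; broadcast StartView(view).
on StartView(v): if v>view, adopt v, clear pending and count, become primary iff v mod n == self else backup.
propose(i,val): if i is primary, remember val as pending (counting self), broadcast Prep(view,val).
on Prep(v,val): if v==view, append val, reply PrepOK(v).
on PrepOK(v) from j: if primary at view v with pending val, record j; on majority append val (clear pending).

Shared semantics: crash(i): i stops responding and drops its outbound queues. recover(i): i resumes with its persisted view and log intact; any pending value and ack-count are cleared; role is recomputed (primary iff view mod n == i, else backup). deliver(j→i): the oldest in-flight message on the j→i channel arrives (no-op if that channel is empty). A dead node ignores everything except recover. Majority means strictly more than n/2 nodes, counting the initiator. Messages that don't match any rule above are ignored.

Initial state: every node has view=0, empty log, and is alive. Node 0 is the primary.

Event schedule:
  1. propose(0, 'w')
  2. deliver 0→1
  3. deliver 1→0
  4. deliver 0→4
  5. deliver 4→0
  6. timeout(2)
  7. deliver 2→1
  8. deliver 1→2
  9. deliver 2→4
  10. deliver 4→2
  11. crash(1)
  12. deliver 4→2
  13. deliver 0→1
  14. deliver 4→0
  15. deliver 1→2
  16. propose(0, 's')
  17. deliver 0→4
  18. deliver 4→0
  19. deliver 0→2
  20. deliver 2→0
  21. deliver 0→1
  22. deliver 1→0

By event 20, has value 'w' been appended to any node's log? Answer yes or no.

yes

after 1 — propose(0,'w'): ·
after 2 — deliver 0→1: n1:back/v0/[w]
after 3 — deliver 1→0: ·
after 4 — deliver 0→4: n4:back/v0/[w]
after 5 — deliver 4→0: n0:prim/v0/[w]
after 6 — timeout(2): n2:back/v1/[-]
after 7 — deliver 2→1: n1:prim/v1/[w]
after 8 — deliver 1→2: ·
after 9 — deliver 2→4: n4:back/v1/[w]
after 10 — deliver 4→2: ·
after 11 — crash(1): n1:✗prim/v1/[w]
after 12 — deliver 4→2: ·
after 13 — deliver 0→1: ·
after 14 — deliver 4→0: ·
after 15 — deliver 1→2: ·
after 16 — propose(0,'s'): ·
after 17 — deliver 0→4: ·
after 18 — deliver 4→0: ·
after 19 — deliver 0→2: ·
after 20 — deliver 2→0: n0:back/v1/[w]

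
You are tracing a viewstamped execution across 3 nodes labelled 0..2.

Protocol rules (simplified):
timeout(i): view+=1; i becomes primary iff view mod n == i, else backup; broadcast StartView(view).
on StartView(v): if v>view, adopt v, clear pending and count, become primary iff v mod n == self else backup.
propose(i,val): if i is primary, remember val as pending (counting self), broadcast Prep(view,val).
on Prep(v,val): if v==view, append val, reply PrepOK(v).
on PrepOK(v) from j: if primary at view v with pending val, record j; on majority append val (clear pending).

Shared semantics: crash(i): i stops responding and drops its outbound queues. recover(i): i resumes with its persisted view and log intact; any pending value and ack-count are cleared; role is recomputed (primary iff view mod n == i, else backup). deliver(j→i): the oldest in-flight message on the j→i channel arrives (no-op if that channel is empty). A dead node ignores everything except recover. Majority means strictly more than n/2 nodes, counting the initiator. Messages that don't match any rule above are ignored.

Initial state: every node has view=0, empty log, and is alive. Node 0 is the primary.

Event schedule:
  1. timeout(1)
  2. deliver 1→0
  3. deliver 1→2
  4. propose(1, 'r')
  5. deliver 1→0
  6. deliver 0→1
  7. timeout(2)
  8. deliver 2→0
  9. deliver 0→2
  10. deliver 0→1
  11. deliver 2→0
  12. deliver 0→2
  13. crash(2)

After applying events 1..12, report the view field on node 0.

2

[1] timeout(1) → N1(prim v1 [-])
[2] deliver 1→0 → N0(back v1 [-])
[3] deliver 1→2 → N2(back v1 [-])
[4] propose(1,'r') → ∅
[5] deliver 1→0 → N0(back v1 [r])
[6] deliver 0→1 → N1(prim v1 [r])
[7] timeout(2) → N2(prim v2 [-])
[8] deliver 2→0 → N0(back v2 [r])
[9] deliver 0→2 → ∅
[10] deliver 0→1 → ∅
[11] deliver 2→0 → ∅
[12] deliver 0→2 → ∅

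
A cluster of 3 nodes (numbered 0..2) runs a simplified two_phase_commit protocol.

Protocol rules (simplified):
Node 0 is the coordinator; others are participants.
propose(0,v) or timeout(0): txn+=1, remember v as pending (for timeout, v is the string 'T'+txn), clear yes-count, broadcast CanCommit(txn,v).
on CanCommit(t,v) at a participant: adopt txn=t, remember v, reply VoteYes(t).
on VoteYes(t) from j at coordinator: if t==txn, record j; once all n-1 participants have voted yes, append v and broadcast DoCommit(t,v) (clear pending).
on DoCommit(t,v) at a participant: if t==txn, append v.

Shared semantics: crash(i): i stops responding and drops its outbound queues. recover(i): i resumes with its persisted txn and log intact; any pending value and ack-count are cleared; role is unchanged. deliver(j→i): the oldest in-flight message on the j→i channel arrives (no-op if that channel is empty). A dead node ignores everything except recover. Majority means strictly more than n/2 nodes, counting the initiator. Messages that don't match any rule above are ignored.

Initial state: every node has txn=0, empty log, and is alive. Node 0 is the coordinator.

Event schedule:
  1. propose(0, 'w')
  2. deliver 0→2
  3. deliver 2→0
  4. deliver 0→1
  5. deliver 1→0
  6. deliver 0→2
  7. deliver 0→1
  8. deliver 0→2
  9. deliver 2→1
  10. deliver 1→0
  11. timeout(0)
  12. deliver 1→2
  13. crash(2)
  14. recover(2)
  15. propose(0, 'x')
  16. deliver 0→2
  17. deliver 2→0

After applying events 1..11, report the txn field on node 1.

e1 propose(0,'w'): 0[coor,t=1,-]
e2 deliver 0→2: 2[part,t=1,-]
e3 deliver 2→0: ·
e4 deliver 0→1: 1[part,t=1,-]
e5 deliver 1→0: 0[coor,t=1,w]
e6 deliver 0→2: 2[part,t=1,w]
e7 deliver 0→1: 1[part,t=1,w]
e8 deliver 0→2: ·
e9 deliver 2→1: ·
e10 deliver 1→0: ·
e11 timeout(0): 0[coor,t=2,w]

1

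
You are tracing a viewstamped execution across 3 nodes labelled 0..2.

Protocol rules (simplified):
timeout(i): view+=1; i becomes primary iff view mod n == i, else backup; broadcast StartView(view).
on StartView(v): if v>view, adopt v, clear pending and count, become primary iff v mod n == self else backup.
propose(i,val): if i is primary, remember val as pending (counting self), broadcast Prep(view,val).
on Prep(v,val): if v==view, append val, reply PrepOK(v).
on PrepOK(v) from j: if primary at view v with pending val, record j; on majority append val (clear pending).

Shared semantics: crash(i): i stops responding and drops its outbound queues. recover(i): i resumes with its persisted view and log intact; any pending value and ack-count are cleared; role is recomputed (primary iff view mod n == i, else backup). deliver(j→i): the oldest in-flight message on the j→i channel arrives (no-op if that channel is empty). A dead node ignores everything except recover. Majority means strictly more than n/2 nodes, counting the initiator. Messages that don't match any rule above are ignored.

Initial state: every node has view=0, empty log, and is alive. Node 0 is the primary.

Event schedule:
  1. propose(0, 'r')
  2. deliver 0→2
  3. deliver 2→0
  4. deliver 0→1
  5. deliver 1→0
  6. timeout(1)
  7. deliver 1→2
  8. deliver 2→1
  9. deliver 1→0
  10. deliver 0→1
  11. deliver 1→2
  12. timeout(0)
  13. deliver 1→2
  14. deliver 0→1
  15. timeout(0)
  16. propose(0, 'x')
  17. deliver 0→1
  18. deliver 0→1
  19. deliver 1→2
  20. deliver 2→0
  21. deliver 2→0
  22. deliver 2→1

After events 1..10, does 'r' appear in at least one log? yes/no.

e1 propose(0,'r'): ·
e2 deliver 0→2: 2[back,v=0,r]
e3 deliver 2→0: 0[prim,v=0,r]
e4 deliver 0→1: 1[back,v=0,r]
e5 deliver 1→0: ·
e6 timeout(1): 1[prim,v=1,r]
e7 deliver 1→2: 2[back,v=1,r]
e8 deliver 2→1: ·
e9 deliver 1→0: 0[back,v=1,r]
e10 deliver 0→1: ·

yes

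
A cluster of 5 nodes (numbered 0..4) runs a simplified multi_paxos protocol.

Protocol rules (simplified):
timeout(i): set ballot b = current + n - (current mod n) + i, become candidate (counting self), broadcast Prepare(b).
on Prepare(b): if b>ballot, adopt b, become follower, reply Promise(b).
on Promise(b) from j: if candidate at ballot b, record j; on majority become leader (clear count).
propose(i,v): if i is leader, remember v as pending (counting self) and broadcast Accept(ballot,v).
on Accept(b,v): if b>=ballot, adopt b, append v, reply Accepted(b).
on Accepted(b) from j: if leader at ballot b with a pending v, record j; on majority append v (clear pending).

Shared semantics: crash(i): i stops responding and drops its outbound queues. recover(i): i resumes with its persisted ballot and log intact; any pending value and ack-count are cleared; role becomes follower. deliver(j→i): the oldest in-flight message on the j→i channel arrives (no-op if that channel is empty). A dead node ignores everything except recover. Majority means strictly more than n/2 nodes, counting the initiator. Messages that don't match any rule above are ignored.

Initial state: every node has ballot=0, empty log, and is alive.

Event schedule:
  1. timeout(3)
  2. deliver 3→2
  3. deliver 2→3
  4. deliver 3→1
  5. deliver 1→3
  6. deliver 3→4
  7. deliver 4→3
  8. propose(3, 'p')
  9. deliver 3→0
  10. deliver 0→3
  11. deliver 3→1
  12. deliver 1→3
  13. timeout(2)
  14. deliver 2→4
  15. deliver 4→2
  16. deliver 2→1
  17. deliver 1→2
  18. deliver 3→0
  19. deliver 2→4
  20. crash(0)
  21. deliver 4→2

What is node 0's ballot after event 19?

1. timeout(3):  <3:cand b8 ->
2. deliver 3→2:  <2:foll b8 ->
3. deliver 2→3:  nop
4. deliver 3→1:  <1:foll b8 ->
5. deliver 1→3:  <3:lead b8 ->
6. deliver 3→4:  <4:foll b8 ->
7. deliver 4→3:  nop
8. propose(3,'p'):  nop
9. deliver 3→0:  <0:foll b8 ->
10. deliver 0→3:  nop
11. deliver 3→1:  <1:foll b8 p>
12. deliver 1→3:  nop
13. timeout(2):  <2:cand b12 ->
14. deliver 2→4:  <4:foll b12 ->
15. deliver 4→2:  nop
16. deliver 2→1:  <1:foll b12 p>
17. deliver 1→2:  <2:lead b12 ->
18. deliver 3→0:  <0:foll b8 p>
19. deliver 2→4:  nop

8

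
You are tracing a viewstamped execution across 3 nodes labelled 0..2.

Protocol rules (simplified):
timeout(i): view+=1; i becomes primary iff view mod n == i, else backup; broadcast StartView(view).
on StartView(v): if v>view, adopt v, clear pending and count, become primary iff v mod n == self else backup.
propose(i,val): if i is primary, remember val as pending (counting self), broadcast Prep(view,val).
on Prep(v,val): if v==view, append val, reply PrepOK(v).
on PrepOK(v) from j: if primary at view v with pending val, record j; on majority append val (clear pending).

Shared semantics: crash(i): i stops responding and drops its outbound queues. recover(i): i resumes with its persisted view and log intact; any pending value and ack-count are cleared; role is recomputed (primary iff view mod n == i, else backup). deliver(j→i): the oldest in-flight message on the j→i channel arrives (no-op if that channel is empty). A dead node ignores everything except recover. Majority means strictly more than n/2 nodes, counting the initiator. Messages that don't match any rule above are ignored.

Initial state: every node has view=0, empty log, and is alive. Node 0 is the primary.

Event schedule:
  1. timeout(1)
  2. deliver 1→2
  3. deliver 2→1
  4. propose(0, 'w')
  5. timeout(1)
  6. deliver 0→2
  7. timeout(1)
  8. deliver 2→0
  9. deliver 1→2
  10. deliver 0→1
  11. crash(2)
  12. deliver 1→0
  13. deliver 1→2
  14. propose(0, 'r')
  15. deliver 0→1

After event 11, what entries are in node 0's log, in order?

empty

step 1 timeout(1): 1={prim,v=1,log=-}
step 2 deliver 1→2: 2={back,v=1,log=-}
step 3 deliver 2→1: —
step 4 propose(0,'w'): —
step 5 timeout(1): 1={back,v=2,log=-}
step 6 deliver 0→2: —
step 7 timeout(1): 1={back,v=3,log=-}
step 8 deliver 2→0: —
step 9 deliver 1→2: 2={prim,v=2,log=-}
step 10 deliver 0→1: —
step 11 crash(2): 2={✗prim,v=2,log=-}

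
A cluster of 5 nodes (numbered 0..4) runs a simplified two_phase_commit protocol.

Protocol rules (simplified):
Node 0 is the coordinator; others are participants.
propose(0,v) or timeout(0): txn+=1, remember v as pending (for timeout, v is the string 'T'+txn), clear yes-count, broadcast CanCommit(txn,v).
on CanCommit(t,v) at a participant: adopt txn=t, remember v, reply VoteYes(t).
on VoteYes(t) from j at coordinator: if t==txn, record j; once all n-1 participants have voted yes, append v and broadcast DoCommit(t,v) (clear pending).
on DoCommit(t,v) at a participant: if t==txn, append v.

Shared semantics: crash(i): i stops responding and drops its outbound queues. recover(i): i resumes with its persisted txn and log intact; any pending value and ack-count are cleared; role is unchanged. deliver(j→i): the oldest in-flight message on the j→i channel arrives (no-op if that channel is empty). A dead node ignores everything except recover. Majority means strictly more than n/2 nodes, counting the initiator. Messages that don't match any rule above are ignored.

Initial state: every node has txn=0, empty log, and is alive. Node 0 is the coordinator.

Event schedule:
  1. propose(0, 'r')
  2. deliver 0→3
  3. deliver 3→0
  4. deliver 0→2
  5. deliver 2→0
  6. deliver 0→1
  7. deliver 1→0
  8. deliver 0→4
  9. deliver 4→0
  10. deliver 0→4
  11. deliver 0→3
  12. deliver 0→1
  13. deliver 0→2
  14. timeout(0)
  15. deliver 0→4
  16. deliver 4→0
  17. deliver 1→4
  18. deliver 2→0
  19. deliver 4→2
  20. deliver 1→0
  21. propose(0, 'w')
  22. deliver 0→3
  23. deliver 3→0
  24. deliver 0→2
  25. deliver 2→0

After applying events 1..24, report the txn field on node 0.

1. propose(0,'r'):  <0:coor t1 ->
2. deliver 0→3:  <3:part t1 ->
3. deliver 3→0:  nop
4. deliver 0→2:  <2:part t1 ->
5. deliver 2→0:  nop
6. deliver 0→1:  <1:part t1 ->
7. deliver 1→0:  nop
8. deliver 0→4:  <4:part t1 ->
9. deliver 4→0:  <0:coor t1 r>
10. deliver 0→4:  <4:part t1 r>
11. deliver 0→3:  <3:part t1 r>
12. deliver 0→1:  <1:part t1 r>
13. deliver 0→2:  <2:part t1 r>
14. timeout(0):  <0:coor t2 r>
15. deliver 0→4:  <4:part t2 r>
16. deliver 4→0:  nop
17. deliver 1→4:  nop
18. deliver 2→0:  nop
19. deliver 4→2:  nop
20. deliver 1→0:  nop
21. propose(0,'w'):  <0:coor t3 r>
22. deliver 0→3:  <3:part t2 r>
23. deliver 3→0:  nop
24. deliver 0→2:  <2:part t2 r>

3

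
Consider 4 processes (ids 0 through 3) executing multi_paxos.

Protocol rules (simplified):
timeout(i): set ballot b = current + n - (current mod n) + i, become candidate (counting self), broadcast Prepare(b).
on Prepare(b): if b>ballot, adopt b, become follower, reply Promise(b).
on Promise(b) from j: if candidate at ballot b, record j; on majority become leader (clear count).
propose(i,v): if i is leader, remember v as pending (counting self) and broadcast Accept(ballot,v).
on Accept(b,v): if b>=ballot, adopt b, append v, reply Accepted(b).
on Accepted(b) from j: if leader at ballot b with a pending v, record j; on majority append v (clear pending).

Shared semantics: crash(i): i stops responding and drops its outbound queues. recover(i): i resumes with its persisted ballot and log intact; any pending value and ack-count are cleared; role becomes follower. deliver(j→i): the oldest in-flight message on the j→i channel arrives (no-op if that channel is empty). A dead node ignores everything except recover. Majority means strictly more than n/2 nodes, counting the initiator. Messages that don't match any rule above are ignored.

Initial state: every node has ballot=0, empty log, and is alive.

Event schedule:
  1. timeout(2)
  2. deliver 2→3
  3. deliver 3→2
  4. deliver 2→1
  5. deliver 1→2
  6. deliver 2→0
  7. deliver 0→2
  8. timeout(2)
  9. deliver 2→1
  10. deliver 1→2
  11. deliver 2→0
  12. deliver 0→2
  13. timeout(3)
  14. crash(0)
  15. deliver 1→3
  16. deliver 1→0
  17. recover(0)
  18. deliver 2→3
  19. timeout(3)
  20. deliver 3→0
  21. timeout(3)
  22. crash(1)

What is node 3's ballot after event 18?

11

after 1 — timeout(2): n2:cand/b6/[-]
after 2 — deliver 2→3: n3:foll/b6/[-]
after 3 — deliver 3→2: ·
after 4 — deliver 2→1: n1:foll/b6/[-]
after 5 — deliver 1→2: n2:lead/b6/[-]
after 6 — deliver 2→0: n0:foll/b6/[-]
after 7 — deliver 0→2: ·
after 8 — timeout(2): n2:cand/b10/[-]
after 9 — deliver 2→1: n1:foll/b10/[-]
after 10 — deliver 1→2: ·
after 11 — deliver 2→0: n0:foll/b10/[-]
after 12 — deliver 0→2: n2:lead/b10/[-]
after 13 — timeout(3): n3:cand/b11/[-]
after 14 — crash(0): n0:✗foll/b10/[-]
after 15 — deliver 1→3: ·
after 16 — deliver 1→0: ·
after 17 — recover(0): n0:foll/b10/[-]
after 18 — deliver 2→3: ·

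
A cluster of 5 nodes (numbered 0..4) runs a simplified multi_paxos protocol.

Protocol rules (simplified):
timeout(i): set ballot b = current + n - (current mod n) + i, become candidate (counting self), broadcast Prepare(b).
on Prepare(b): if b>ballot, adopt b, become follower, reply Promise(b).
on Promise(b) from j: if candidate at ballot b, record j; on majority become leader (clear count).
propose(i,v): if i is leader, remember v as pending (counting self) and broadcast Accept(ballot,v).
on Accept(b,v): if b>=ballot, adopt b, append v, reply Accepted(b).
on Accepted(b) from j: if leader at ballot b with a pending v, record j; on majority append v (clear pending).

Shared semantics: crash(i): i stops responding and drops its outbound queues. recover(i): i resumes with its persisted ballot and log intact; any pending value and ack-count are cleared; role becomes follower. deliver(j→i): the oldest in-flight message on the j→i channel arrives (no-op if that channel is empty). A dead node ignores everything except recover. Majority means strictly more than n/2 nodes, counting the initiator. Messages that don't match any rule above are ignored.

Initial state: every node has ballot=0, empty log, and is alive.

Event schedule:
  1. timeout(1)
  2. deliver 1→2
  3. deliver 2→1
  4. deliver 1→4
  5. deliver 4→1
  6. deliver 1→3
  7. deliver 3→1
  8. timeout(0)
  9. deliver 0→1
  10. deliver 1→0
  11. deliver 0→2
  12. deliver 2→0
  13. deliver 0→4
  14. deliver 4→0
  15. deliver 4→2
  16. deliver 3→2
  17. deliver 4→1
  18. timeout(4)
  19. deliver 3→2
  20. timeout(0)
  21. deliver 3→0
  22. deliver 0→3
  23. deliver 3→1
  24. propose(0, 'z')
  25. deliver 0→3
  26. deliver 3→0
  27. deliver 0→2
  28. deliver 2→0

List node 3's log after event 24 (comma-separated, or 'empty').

[1] timeout(1) → N1(cand b6 [-])
[2] deliver 1→2 → N2(foll b6 [-])
[3] deliver 2→1 → ∅
[4] deliver 1→4 → N4(foll b6 [-])
[5] deliver 4→1 → N1(lead b6 [-])
[6] deliver 1→3 → N3(foll b6 [-])
[7] deliver 3→1 → ∅
[8] timeout(0) → N0(cand b5 [-])
[9] deliver 0→1 → ∅
[10] deliver 1→0 → N0(foll b6 [-])
[11] deliver 0→2 → ∅
[12] deliver 2→0 → ∅
[13] deliver 0→4 → ∅
[14] deliver 4→0 → ∅
[15] deliver 4→2 → ∅
[16] deliver 3→2 → ∅
[17] deliver 4→1 → ∅
[18] timeout(4) → N4(cand b14 [-])
[19] deliver 3→2 → ∅
[20] timeout(0) → N0(cand b10 [-])
[21] deliver 3→0 → ∅
[22] deliver 0→3 → ∅
[23] deliver 3→1 → ∅
[24] propose(0,'z') → ∅

empty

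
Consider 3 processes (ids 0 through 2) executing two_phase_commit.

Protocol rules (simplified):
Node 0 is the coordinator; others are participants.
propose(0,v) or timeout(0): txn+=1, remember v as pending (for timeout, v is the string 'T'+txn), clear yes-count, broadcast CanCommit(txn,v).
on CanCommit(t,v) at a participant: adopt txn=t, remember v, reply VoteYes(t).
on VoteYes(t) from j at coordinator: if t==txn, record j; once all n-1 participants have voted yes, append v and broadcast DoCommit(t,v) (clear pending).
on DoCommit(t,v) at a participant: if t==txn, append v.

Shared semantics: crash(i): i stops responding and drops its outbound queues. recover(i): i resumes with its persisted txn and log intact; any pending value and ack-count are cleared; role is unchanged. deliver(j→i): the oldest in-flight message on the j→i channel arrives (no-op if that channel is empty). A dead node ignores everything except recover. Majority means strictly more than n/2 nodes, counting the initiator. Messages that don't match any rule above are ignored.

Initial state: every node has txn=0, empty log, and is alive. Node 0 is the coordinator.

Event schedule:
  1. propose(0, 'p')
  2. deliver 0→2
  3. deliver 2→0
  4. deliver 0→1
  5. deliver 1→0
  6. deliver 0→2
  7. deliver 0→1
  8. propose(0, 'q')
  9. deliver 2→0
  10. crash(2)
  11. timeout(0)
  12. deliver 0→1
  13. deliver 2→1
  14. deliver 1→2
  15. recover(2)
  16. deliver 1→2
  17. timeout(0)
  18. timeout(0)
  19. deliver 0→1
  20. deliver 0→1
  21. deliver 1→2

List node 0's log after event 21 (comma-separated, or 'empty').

p

e1 propose(0,'p'): 0[coor,t=1,-]
e2 deliver 0→2: 2[part,t=1,-]
e3 deliver 2→0: ·
e4 deliver 0→1: 1[part,t=1,-]
e5 deliver 1→0: 0[coor,t=1,p]
e6 deliver 0→2: 2[part,t=1,p]
e7 deliver 0→1: 1[part,t=1,p]
e8 propose(0,'q'): 0[coor,t=2,p]
e9 deliver 2→0: ·
e10 crash(2): 2[✗part,t=1,p]
e11 timeout(0): 0[coor,t=3,p]
e12 deliver 0→1: 1[part,t=2,p]
e13 deliver 2→1: ·
e14 deliver 1→2: ·
e15 recover(2): 2[part,t=1,p]
e16 deliver 1→2: ·
e17 timeout(0): 0[coor,t=4,p]
e18 timeout(0): 0[coor,t=5,p]
e19 deliver 0→1: 1[part,t=3,p]
e20 deliver 0→1: 1[part,t=4,p]
e21 deliver 1→2: ·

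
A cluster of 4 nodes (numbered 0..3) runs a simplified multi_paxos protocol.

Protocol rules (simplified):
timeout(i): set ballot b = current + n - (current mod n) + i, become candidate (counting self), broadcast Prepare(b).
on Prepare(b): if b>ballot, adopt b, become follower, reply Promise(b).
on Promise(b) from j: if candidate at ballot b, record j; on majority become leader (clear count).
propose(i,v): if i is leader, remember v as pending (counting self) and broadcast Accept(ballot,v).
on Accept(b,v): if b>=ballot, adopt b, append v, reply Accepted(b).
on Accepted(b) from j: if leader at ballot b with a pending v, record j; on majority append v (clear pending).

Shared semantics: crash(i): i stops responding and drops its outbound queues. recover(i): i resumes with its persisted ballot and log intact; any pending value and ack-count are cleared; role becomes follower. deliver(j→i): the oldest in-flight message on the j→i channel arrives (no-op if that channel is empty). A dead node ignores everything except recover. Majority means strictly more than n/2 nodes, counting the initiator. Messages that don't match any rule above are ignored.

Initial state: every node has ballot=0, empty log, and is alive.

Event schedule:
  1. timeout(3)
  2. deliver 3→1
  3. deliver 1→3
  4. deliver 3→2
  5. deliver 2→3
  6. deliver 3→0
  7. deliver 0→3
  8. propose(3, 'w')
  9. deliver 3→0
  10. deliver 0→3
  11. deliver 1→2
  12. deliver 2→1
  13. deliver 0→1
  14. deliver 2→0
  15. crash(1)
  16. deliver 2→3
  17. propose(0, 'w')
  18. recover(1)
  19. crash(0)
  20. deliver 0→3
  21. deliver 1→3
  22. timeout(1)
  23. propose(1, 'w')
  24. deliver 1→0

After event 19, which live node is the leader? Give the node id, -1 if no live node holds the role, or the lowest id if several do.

3

step 1 timeout(3): 3={cand,b=7,log=-}
step 2 deliver 3→1: 1={foll,b=7,log=-}
step 3 deliver 1→3: —
step 4 deliver 3→2: 2={foll,b=7,log=-}
step 5 deliver 2→3: 3={lead,b=7,log=-}
step 6 deliver 3→0: 0={foll,b=7,log=-}
step 7 deliver 0→3: —
step 8 propose(3,'w'): —
step 9 deliver 3→0: 0={foll,b=7,log=w}
step 10 deliver 0→3: —
step 11 deliver 1→2: —
step 12 deliver 2→1: —
step 13 deliver 0→1: —
step 14 deliver 2→0: —
step 15 crash(1): 1={✗foll,b=7,log=-}
step 16 deliver 2→3: —
step 17 propose(0,'w'): —
step 18 recover(1): 1={foll,b=7,log=-}
step 19 crash(0): 0={✗foll,b=7,log=w}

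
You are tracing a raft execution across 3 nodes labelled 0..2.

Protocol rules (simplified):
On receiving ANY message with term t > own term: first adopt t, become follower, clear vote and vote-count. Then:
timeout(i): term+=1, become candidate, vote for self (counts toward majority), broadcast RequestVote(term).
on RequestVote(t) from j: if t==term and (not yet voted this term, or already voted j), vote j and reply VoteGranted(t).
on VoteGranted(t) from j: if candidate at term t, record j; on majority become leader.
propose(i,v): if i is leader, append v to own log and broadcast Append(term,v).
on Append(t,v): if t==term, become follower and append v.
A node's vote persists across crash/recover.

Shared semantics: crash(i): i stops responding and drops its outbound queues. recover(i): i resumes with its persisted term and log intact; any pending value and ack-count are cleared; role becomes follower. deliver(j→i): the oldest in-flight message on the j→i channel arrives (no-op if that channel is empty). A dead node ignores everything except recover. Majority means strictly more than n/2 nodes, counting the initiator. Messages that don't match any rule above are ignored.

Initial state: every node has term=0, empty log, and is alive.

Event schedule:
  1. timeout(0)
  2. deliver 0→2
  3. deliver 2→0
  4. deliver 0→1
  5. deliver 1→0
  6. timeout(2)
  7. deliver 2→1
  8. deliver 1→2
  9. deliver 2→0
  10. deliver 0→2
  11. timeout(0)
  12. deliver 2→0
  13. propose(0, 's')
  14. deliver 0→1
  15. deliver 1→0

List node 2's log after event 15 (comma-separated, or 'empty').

empty

e1 timeout(0): 0[cand,t=1,-]
e2 deliver 0→2: 2[foll,t=1,-]
e3 deliver 2→0: 0[lead,t=1,-]
e4 deliver 0→1: 1[foll,t=1,-]
e5 deliver 1→0: ·
e6 timeout(2): 2[cand,t=2,-]
e7 deliver 2→1: 1[foll,t=2,-]
e8 deliver 1→2: 2[lead,t=2,-]
e9 deliver 2→0: 0[foll,t=2,-]
e10 deliver 0→2: ·
e11 timeout(0): 0[cand,t=3,-]
e12 deliver 2→0: ·
e13 propose(0,'s'): ·
e14 deliver 0→1: 1[foll,t=3,-]
e15 deliver 1→0: 0[lead,t=3,-]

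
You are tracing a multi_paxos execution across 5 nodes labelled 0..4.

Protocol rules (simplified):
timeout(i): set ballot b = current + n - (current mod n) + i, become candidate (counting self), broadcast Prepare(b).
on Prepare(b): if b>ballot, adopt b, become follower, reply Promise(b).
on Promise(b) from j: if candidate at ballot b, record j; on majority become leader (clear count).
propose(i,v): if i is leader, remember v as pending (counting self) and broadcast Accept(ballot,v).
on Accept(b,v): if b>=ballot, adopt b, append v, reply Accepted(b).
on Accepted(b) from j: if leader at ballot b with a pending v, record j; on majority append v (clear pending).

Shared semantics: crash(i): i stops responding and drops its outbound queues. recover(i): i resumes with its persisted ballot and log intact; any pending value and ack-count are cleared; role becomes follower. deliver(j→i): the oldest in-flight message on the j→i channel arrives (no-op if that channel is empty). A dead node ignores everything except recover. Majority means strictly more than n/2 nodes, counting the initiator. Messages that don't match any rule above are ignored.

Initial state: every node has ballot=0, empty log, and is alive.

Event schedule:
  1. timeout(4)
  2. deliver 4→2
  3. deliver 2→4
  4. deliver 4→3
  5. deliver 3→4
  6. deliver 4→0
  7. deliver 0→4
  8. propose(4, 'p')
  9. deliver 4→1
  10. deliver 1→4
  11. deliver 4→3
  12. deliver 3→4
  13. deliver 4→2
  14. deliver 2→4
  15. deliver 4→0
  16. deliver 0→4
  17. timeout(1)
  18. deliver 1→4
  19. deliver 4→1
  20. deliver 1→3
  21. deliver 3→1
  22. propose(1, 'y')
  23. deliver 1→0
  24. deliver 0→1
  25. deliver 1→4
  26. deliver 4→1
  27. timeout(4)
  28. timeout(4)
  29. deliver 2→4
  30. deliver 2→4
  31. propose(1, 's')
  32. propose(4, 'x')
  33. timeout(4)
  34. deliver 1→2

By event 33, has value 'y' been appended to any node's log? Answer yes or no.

after 1 — timeout(4): n4:cand/b9/[-]
after 2 — deliver 4→2: n2:foll/b9/[-]
after 3 — deliver 2→4: ·
after 4 — deliver 4→3: n3:foll/b9/[-]
after 5 — deliver 3→4: n4:lead/b9/[-]
after 6 — deliver 4→0: n0:foll/b9/[-]
after 7 — deliver 0→4: ·
after 8 — propose(4,'p'): ·
after 9 — deliver 4→1: n1:foll/b9/[-]
after 10 — deliver 1→4: ·
after 11 — deliver 4→3: n3:foll/b9/[p]
after 12 — deliver 3→4: ·
after 13 — deliver 4→2: n2:foll/b9/[p]
after 14 — deliver 2→4: n4:lead/b9/[p]
after 15 — deliver 4→0: n0:foll/b9/[p]
after 16 — deliver 0→4: ·
after 17 — timeout(1): n1:cand/b11/[-]
after 18 — deliver 1→4: n4:foll/b11/[p]
after 19 — deliver 4→1: ·
after 20 — deliver 1→3: n3:foll/b11/[p]
after 21 — deliver 3→1: ·
after 22 — propose(1,'y'): ·
after 23 — deliver 1→0: n0:foll/b11/[p]
after 24 — deliver 0→1: n1:lead/b11/[-]
after 25 — deliver 1→4: ·
after 26 — deliver 4→1: ·
after 27 — timeout(4): n4:cand/b19/[p]
after 28 — timeout(4): n4:cand/b24/[p]
after 29 — deliver 2→4: ·
after 30 — deliver 2→4: ·
after 31 — propose(1,'s'): ·
after 32 — propose(4,'x'): ·
after 33 — timeout(4): n4:cand/b29/[p]

no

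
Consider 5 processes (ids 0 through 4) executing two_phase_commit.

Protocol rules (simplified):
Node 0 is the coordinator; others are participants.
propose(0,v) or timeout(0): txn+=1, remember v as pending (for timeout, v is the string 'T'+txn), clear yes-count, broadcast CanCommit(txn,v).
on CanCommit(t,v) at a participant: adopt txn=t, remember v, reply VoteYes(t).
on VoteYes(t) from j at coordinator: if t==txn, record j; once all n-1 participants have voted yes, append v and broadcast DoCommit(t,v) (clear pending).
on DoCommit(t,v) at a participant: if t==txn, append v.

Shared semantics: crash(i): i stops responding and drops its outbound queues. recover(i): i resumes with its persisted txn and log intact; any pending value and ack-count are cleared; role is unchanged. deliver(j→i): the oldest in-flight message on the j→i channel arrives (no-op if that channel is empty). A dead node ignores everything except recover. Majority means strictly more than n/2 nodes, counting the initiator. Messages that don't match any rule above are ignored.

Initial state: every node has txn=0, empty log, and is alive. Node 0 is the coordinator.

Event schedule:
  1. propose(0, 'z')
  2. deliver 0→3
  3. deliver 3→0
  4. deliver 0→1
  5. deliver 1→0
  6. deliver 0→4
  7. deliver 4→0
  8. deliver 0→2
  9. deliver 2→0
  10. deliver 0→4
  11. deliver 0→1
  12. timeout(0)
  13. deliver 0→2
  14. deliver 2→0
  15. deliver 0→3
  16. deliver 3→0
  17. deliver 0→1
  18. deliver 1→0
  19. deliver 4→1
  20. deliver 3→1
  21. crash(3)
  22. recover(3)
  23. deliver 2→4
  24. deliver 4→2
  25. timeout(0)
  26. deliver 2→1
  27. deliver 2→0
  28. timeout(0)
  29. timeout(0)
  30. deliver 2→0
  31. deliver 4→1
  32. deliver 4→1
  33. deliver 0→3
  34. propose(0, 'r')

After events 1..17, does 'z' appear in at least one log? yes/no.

[1] propose(0,'z') → N0(coor t1 [-])
[2] deliver 0→3 → N3(part t1 [-])
[3] deliver 3→0 → ∅
[4] deliver 0→1 → N1(part t1 [-])
[5] deliver 1→0 → ∅
[6] deliver 0→4 → N4(part t1 [-])
[7] deliver 4→0 → ∅
[8] deliver 0→2 → N2(part t1 [-])
[9] deliver 2→0 → N0(coor t1 [z])
[10] deliver 0→4 → N4(part t1 [z])
[11] deliver 0→1 → N1(part t1 [z])
[12] timeout(0) → N0(coor t2 [z])
[13] deliver 0→2 → N2(part t1 [z])
[14] deliver 2→0 → ∅
[15] deliver 0→3 → N3(part t1 [z])
[16] deliver 3→0 → ∅
[17] deliver 0→1 → N1(part t2 [z])

yes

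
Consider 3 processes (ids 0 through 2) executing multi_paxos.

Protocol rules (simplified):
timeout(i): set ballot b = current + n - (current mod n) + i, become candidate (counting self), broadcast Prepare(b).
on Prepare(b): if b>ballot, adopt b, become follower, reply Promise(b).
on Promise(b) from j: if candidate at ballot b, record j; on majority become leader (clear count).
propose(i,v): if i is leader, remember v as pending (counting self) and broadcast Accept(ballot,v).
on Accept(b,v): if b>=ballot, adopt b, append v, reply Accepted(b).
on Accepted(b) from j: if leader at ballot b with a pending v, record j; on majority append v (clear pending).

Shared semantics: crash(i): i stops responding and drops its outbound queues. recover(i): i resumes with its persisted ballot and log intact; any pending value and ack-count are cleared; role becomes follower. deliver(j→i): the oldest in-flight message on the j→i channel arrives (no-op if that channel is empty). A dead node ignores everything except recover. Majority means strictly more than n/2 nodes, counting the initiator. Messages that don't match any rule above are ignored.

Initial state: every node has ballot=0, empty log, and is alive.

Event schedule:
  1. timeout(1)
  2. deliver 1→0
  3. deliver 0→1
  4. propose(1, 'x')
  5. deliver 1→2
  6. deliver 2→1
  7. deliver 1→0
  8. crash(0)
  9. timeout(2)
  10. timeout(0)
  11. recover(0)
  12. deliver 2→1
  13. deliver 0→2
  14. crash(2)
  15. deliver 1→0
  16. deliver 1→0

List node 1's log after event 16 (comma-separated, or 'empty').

step 1 timeout(1): 1={cand,b=4,log=-}
step 2 deliver 1→0: 0={foll,b=4,log=-}
step 3 deliver 0→1: 1={lead,b=4,log=-}
step 4 propose(1,'x'): —
step 5 deliver 1→2: 2={foll,b=4,log=-}
step 6 deliver 2→1: —
step 7 deliver 1→0: 0={foll,b=4,log=x}
step 8 crash(0): 0={✗foll,b=4,log=x}
step 9 timeout(2): 2={cand,b=8,log=-}
step 10 timeout(0): —
step 11 recover(0): 0={foll,b=4,log=x}
step 12 deliver 2→1: 1={foll,b=8,log=-}
step 13 deliver 0→2: —
step 14 crash(2): 2={✗cand,b=8,log=-}
step 15 deliver 1→0: —
step 16 deliver 1→0: —

empty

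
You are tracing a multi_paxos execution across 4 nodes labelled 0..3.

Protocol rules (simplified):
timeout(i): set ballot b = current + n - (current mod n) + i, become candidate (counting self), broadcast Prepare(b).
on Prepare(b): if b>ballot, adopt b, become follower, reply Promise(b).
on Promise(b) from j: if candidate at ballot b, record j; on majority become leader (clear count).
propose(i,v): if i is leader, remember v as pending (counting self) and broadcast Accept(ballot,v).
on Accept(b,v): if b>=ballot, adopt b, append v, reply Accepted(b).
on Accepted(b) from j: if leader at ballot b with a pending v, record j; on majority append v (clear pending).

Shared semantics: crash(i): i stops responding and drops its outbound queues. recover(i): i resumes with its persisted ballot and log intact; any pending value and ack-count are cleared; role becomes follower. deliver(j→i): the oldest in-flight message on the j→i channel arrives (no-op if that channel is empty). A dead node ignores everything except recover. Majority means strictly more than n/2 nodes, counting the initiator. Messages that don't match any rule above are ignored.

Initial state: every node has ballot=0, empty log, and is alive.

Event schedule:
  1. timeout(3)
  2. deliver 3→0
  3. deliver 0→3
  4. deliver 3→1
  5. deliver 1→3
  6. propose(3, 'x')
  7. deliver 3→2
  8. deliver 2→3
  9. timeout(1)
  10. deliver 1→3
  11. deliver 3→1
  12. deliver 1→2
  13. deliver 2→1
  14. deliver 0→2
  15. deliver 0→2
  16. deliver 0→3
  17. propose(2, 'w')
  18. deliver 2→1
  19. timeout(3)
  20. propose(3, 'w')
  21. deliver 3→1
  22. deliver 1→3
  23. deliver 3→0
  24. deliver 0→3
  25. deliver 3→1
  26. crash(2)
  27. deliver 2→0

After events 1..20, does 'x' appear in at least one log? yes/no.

step 1 timeout(3): 3={cand,b=7,log=-}
step 2 deliver 3→0: 0={foll,b=7,log=-}
step 3 deliver 0→3: —
step 4 deliver 3→1: 1={foll,b=7,log=-}
step 5 deliver 1→3: 3={lead,b=7,log=-}
step 6 propose(3,'x'): —
step 7 deliver 3→2: 2={foll,b=7,log=-}
step 8 deliver 2→3: —
step 9 timeout(1): 1={cand,b=9,log=-}
step 10 deliver 1→3: 3={foll,b=9,log=-}
step 11 deliver 3→1: —
step 12 deliver 1→2: 2={foll,b=9,log=-}
step 13 deliver 2→1: —
step 14 deliver 0→2: —
step 15 deliver 0→2: —
step 16 deliver 0→3: —
step 17 propose(2,'w'): —
step 18 deliver 2→1: —
step 19 timeout(3): 3={cand,b=15,log=-}
step 20 propose(3,'w'): —

no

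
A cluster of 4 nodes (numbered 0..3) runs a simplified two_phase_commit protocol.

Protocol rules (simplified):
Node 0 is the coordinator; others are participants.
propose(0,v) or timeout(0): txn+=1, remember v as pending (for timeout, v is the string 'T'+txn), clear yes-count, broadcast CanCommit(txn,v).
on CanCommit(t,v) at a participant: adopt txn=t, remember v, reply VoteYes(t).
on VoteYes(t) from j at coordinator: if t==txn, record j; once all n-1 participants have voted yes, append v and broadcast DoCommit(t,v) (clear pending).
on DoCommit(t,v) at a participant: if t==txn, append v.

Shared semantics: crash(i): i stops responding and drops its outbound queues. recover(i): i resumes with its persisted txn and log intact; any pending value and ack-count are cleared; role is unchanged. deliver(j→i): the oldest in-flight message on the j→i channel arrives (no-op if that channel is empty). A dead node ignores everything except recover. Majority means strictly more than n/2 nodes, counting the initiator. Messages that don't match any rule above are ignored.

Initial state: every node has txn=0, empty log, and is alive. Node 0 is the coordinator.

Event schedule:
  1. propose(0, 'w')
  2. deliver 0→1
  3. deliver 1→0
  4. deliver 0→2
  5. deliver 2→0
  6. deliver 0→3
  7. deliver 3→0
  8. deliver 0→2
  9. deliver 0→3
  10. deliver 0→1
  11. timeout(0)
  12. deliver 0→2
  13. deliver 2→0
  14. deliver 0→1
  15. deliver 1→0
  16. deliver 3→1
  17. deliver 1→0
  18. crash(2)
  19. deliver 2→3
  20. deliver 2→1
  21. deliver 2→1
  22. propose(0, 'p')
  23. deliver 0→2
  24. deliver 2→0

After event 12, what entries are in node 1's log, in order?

w

1. propose(0,'w'):  <0:coor t1 ->
2. deliver 0→1:  <1:part t1 ->
3. deliver 1→0:  nop
4. deliver 0→2:  <2:part t1 ->
5. deliver 2→0:  nop
6. deliver 0→3:  <3:part t1 ->
7. deliver 3→0:  <0:coor t1 w>
8. deliver 0→2:  <2:part t1 w>
9. deliver 0→3:  <3:part t1 w>
10. deliver 0→1:  <1:part t1 w>
11. timeout(0):  <0:coor t2 w>
12. deliver 0→2:  <2:part t2 w>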